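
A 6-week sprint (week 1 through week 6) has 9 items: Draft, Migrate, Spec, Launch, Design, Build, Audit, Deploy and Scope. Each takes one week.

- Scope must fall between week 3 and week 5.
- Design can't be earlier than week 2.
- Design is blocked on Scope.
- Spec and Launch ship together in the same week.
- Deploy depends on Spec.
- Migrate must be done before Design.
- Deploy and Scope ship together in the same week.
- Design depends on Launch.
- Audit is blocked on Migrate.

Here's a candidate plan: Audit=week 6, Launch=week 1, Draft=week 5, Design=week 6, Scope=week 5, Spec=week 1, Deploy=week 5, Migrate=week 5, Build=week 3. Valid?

Deploy and Scope ship together in the same week — holds.
Design is blocked on Scope — holds.
Design depends on Launch — holds.
Scope must fall between week 3 and week 5 — holds.
Audit is blocked on Migrate — holds.
Deploy depends on Spec — holds.
Design can't be earlier than week 2 — holds.
Migrate must be done before Design — holds.
Spec and Launch ship together in the same week — holds.

Valid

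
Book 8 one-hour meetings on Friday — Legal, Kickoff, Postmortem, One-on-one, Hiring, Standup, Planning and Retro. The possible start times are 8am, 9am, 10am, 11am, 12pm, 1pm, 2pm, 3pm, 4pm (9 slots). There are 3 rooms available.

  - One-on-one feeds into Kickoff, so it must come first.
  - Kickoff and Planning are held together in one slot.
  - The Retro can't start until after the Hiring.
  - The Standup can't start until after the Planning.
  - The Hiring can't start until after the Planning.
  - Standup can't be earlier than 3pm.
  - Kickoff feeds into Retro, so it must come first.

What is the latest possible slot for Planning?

2pm

Planning must be in the same slot as Kickoff, which can't be before 9am, so Planning is at least 9am; downstream work caps Planning at 2pm.
Planning at 2pm is achievable: Planning=2pm, Kickoff=2pm, Retro=4pm, One-on-one=8am, Legal=8am, Hiring=3pm, Standup=3pm, Postmortem=8am.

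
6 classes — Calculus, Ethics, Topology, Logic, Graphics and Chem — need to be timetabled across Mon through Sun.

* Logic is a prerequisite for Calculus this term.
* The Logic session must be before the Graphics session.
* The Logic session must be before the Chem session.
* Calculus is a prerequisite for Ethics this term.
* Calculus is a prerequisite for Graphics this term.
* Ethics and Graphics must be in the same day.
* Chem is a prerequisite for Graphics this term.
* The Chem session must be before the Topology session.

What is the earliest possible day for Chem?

Tue

Precedence pushes Chem to at least Tue; downstream work caps Chem at Sat.
Chem at Tue is achievable: Chem -> Tue; Logic -> Mon; Graphics -> Wed; Ethics -> Wed; Calculus -> Tue; Topology -> Wed.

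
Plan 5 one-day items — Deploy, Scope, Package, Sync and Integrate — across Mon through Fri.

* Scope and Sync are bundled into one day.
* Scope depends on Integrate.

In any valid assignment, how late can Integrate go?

Downstream work caps Integrate at Thu.
Integrate at Thu is achievable: Package=Mon, Sync=Fri, Scope=Fri, Deploy=Mon, Integrate=Thu.

Thu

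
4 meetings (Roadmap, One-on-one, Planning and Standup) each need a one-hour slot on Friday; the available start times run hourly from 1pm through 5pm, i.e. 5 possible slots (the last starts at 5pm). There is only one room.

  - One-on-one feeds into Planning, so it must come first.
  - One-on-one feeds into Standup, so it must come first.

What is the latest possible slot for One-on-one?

3pm

Downstream work caps One-on-one at 4pm.
One-on-one at 3pm is achievable: Roadmap -> 1pm; Planning -> 4pm; One-on-one -> 3pm; Standup -> 5pm.
Nothing later works — the capacity limit rule out every slot after 3pm.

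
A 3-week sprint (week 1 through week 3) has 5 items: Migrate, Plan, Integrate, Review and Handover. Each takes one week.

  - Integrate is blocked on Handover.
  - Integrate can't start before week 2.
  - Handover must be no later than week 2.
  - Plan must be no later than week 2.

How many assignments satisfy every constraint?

54

Splitting on Migrate: it can be week 1 (18), week 2 (18), week 3 (18). Listing each branch's schedules as (Plan, Integrate, Review, Handover) by week number:
Migrate=week 1: (1,2,1,1) (1,2,2,1) (1,2,3,1) (1,3,1,1) (1,3,1,2) (1,3,2,1) (1,3,2,2) (1,3,3,1) (1,3,3,2) (2,2,1,1) (2,2,2,1) (2,2,3,1) (2,3,1,1) (2,3,1,2) (2,3,2,1) (2,3,2,2) (2,3,3,1) (2,3,3,2) — 18.
Migrate=week 2: (1,2,1,1) (1,2,2,1) (1,2,3,1) (1,3,1,1) (1,3,1,2) (1,3,2,1) (1,3,2,2) (1,3,3,1) (1,3,3,2) (2,2,1,1) (2,2,2,1) (2,2,3,1) (2,3,1,1) (2,3,1,2) (2,3,2,1) (2,3,2,2) (2,3,3,1) (2,3,3,2) — 18.
Migrate=week 3: (1,2,1,1) (1,2,2,1) (1,2,3,1) (1,3,1,1) (1,3,1,2) (1,3,2,1) (1,3,2,2) (1,3,3,1) (1,3,3,2) (2,2,1,1) (2,2,2,1) (2,2,3,1) (2,3,1,1) (2,3,1,2) (2,3,2,1) (2,3,2,2) (2,3,3,1) (2,3,3,2) — 18.
Summing: 18 + 18 + 18 = 54.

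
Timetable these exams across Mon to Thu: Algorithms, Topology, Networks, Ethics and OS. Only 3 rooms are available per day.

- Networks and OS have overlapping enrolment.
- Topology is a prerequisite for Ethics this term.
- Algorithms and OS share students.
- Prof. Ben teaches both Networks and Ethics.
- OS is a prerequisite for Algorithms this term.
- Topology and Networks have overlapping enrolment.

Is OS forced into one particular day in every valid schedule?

No

OS can be Mon (e.g. Networks -> Wed, OS -> Mon, Algorithms -> Tue, Ethics -> Tue, Topology -> Mon) or Tue (e.g. Ethics in Tue, Networks in Wed, OS in Tue, Topology in Mon, Algorithms in Wed).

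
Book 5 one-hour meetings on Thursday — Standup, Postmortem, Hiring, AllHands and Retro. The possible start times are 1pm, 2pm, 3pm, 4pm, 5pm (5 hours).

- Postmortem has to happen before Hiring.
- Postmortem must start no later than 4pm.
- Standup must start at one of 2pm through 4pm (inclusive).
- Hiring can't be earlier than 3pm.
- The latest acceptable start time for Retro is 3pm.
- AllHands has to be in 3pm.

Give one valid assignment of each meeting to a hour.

Retro -> 1pm; Postmortem -> 1pm; AllHands -> 3pm; Standup -> 2pm; Hiring -> 3pm

Checking: Postmortem(1pm) before Hiring(3pm); Hiring=3pm in [3pm,5pm]; Standup=2pm in [2pm,4pm]; AllHands=3pm in [3pm,3pm]; Postmortem=1pm in [1pm,4pm]; Retro=1pm in [1pm,3pm].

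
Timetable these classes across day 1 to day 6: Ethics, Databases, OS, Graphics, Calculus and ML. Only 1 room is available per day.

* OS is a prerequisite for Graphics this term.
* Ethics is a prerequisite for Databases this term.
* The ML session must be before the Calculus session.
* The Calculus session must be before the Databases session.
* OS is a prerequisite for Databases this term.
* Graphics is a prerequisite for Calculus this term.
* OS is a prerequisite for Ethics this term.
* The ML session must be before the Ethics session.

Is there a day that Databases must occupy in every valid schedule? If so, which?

day 6

Precedence pushes Databases to at least day 4.
So Databases is pinned to day 6.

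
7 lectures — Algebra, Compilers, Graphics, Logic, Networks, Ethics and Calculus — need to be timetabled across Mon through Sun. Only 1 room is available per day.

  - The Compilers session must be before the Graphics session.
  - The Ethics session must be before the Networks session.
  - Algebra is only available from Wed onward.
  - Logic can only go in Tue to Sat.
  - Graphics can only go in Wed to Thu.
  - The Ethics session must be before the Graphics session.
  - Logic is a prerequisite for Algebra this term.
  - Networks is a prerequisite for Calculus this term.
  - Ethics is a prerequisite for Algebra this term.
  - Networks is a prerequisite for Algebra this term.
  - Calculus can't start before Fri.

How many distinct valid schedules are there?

27

Splitting on Algebra: it can be Sat (11), Sun (16). Listing each branch's schedules as (Compilers, Graphics, Logic, Networks, Ethics, Calculus):
Algebra=Sat: (Mon,Wed,Thu,Fri,Tue,Sun) (Mon,Wed,Fri,Thu,Tue,Sun) (Mon,Thu,Tue,Fri,Wed,Sun) (Mon,Thu,Wed,Fri,Tue,Sun) (Mon,Thu,Fri,Wed,Tue,Sun) (Tue,Wed,Thu,Fri,Mon,Sun) (Tue,Wed,Fri,Thu,Mon,Sun) (Tue,Thu,Wed,Fri,Mon,Sun) (Tue,Thu,Fri,Wed,Mon,Sun) (Wed,Thu,Tue,Fri,Mon,Sun) (Wed,Thu,Fri,Tue,Mon,Sun) — 11.
Algebra=Sun: (Mon,Wed,Thu,Fri,Tue,Sat) (Mon,Wed,Fri,Thu,Tue,Sat) (Mon,Wed,Sat,Thu,Tue,Fri) (Mon,Thu,Tue,Fri,Wed,Sat) (Mon,Thu,Wed,Fri,Tue,Sat) (Mon,Thu,Fri,Wed,Tue,Sat) (Mon,Thu,Sat,Wed,Tue,Fri) (Tue,Wed,Thu,Fri,Mon,Sat) (Tue,Wed,Fri,Thu,Mon,Sat) (Tue,Wed,Sat,Thu,Mon,Fri) (Tue,Thu,Wed,Fri,Mon,Sat) (Tue,Thu,Fri,Wed,Mon,Sat) (Tue,Thu,Sat,Wed,Mon,Fri) (Wed,Thu,Tue,Fri,Mon,Sat) (Wed,Thu,Fri,Tue,Mon,Sat) (Wed,Thu,Sat,Tue,Mon,Fri) — 16.
Summing: 11 + 16 = 27.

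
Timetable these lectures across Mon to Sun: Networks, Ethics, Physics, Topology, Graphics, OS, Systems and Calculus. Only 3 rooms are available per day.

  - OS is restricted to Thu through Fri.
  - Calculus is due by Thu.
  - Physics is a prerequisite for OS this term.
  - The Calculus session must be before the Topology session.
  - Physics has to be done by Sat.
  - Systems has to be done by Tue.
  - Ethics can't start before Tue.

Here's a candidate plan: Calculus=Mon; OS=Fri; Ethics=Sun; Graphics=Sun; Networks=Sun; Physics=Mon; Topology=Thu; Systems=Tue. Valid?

Yes, all constraints hold

Physics is a prerequisite for OS this term — holds.
OS is restricted to Thu through Fri — holds.
Only 3 rooms are available per day — holds.
The Calculus session must be before the Topology session — holds.
Physics has to be done by Sat — holds.
Systems has to be done by Tue — holds.
Ethics can't start before Tue — holds.
Calculus is due by Thu — holds.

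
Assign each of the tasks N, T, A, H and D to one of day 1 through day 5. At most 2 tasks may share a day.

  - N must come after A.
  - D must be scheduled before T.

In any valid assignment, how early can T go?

Precedence pushes T to at least day 2.
T at day 2 is achievable: A=day 1, H=day 3, T=day 2, N=day 2, D=day 1.

day 2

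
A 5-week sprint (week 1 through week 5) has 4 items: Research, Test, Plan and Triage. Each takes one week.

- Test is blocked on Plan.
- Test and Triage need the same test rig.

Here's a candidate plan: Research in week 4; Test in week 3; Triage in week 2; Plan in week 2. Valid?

Test is blocked on Plan — holds.
Test and Triage need the same test rig — holds.

Yes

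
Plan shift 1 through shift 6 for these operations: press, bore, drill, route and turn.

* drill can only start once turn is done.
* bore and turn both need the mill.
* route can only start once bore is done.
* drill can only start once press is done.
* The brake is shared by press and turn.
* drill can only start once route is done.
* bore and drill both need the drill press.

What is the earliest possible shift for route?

shift 2

Precedence pushes route to at least shift 2; downstream work caps route at shift 5.
route at shift 2 is achievable: route=shift 2, drill=shift 3, bore=shift 1, press=shift 1, turn=shift 2.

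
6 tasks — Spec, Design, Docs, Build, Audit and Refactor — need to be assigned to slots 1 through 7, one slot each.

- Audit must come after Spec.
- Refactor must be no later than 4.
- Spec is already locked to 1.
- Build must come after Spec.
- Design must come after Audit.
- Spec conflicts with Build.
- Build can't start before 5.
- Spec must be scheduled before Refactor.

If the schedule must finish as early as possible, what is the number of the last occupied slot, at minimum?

5

The precedence chain requires at least 3 distinct slots.
Build can't be placed before 5, so the schedule must run through at least slot 5.
5 works (last occupied slot: 5): for example Design in 3, Build in 5, Spec in 1, Refactor in 2, Docs in 1, Audit in 2.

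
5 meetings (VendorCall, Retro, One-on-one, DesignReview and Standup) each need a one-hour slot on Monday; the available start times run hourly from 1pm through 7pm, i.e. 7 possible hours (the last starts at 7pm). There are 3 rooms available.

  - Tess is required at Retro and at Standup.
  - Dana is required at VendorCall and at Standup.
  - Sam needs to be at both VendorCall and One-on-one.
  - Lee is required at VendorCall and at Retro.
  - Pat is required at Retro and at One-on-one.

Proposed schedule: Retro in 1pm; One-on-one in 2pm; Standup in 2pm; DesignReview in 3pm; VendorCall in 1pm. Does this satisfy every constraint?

Sam needs to be at both VendorCall and One-on-one — holds.
There are 3 rooms available — holds.
Lee is required at VendorCall and at Retro — violated.
Pat is required at Retro and at One-on-one — holds.
Tess is required at Retro and at Standup — holds.
Dana is required at VendorCall and at Standup — holds.

No — it violates: Lee is required at VendorCall and at Retro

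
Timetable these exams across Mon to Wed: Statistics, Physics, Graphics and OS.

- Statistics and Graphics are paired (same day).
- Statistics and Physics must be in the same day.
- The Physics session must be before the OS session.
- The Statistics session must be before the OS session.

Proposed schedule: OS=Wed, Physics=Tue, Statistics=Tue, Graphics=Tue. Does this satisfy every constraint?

Statistics and Graphics are paired (same day) — holds.
The Statistics session must be before the OS session — holds.
Statistics and Physics must be in the same day — holds.
The Physics session must be before the OS session — holds.

Yes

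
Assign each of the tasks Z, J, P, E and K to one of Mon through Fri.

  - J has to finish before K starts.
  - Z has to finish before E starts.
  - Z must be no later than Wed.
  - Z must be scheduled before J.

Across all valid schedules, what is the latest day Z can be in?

Z's own window allows nothing later than Wed.
Z at Wed is achievable: P in Mon, K in Fri, Z in Wed, J in Thu, E in Thu.

Wed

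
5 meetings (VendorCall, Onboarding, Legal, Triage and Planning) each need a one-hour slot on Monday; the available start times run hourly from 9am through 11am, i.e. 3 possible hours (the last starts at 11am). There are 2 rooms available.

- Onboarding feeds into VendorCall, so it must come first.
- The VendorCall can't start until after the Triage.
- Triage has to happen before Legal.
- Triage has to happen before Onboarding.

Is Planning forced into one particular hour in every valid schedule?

Planning can be 9am (e.g. Triage in 9am, VendorCall in 11am, Onboarding in 10am, Legal in 10am, Planning in 9am) or 10am (e.g. VendorCall=11am; Planning=10am; Onboarding=10am; Legal=11am; Triage=9am).

No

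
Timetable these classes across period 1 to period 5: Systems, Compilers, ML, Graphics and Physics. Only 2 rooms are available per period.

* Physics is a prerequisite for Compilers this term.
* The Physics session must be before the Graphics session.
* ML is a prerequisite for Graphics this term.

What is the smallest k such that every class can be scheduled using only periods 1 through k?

The precedence chain requires at least 2 distinct periods.
With at most 2 per period and 5 classes, at least 3 periods are needed.
3 works (last occupied period: period 3): for example Compilers -> period 2, Physics -> period 1, Systems -> period 3, Graphics -> period 2, ML -> period 1.

3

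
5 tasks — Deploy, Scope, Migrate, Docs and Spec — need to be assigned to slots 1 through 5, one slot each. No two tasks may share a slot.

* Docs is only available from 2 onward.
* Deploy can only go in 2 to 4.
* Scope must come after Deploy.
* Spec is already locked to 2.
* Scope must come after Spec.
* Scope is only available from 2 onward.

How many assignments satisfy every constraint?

Enumerating: Spec in 2, Deploy in 3, Docs in 5, Scope in 4, Migrate in 1 | Spec=2; Migrate=1; Scope=5; Docs=4; Deploy=3 | Scope in 5, Deploy in 4, Docs in 3, Spec in 2, Migrate in 1.

3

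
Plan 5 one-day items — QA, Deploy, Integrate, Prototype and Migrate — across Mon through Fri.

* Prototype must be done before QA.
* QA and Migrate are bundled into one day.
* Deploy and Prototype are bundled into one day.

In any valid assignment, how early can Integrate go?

Integrate at Mon is achievable: QA=Tue, Deploy=Mon, Integrate=Mon, Prototype=Mon, Migrate=Tue.

Mon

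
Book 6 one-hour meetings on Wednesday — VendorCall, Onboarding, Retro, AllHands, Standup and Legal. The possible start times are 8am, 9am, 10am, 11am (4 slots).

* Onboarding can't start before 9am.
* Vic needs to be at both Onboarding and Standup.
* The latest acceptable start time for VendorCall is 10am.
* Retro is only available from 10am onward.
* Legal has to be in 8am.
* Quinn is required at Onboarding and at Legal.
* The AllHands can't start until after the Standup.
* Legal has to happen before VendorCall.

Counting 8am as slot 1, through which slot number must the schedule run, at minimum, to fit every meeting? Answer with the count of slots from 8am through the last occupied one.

3

The precedence chain requires at least 2 distinct slots.
Retro can't be placed before 10am — that is slot 3 counting from 8am — so the schedule must run through at least 3 slots.
3 works (last occupied slot: 10am): for example VendorCall in 9am; Onboarding in 9am; Retro in 10am; Standup in 8am; AllHands in 9am; Legal in 8am.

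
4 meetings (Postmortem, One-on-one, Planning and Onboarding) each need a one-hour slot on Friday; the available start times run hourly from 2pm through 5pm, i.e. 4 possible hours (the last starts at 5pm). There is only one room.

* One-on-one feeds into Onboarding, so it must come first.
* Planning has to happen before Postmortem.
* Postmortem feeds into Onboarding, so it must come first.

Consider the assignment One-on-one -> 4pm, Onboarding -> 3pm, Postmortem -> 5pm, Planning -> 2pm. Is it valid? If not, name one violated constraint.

One-on-one feeds into Onboarding, so it must come first — violated.
There is only one room — holds.
Postmortem feeds into Onboarding, so it must come first — violated.
Planning has to happen before Postmortem — holds.

Invalid. Postmortem feeds into Onboarding, so it must come first.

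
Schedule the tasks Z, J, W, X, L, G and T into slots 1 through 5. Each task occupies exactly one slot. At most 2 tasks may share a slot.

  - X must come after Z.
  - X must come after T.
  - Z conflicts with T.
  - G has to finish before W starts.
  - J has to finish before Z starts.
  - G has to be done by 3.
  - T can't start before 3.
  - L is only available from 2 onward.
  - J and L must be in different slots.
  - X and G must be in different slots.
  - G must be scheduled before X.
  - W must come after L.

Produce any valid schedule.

J in 1; G in 1; X in 4; W in 3; Z in 2; L in 2; T in 3

Checking: Z(2) before X(4); T(3) before X(4); L(2) before W(3); G(1) before X(4); G(1) before W(3); J(1) before Z(2); Z(2) != T(3); X(4) != G(1); J(1) != L(2); L=2 in [2,5]; T=3 in [3,5]; G=1 in [1,3]; max 2 per slot (cap 2).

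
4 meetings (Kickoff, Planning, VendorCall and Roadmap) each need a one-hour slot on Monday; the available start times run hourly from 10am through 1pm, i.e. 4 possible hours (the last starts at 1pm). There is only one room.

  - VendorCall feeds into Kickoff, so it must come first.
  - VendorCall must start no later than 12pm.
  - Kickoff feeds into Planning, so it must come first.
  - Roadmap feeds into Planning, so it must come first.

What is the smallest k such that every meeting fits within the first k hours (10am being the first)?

4

The precedence chain requires at least 3 distinct hours.
With at most 1 per hour and 4 meetings, at least 4 hours are needed.
4 works (last occupied hour: 1pm): for example VendorCall=10am, Planning=1pm, Kickoff=11am, Roadmap=12pm.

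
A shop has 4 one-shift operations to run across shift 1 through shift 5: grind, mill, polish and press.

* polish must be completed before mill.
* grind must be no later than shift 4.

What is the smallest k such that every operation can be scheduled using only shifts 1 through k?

2

The precedence chain requires at least 2 distinct shifts.
2 works (last occupied shift: shift 2): for example polish=shift 1, press=shift 1, mill=shift 2, grind=shift 1.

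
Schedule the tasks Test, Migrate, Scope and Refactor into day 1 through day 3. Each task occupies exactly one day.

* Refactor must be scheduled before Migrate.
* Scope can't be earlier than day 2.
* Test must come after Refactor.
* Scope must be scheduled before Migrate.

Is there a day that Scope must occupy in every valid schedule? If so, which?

Scope is available from day 2; downstream work caps Scope at day 2.
So Scope is pinned to day 2.

day 2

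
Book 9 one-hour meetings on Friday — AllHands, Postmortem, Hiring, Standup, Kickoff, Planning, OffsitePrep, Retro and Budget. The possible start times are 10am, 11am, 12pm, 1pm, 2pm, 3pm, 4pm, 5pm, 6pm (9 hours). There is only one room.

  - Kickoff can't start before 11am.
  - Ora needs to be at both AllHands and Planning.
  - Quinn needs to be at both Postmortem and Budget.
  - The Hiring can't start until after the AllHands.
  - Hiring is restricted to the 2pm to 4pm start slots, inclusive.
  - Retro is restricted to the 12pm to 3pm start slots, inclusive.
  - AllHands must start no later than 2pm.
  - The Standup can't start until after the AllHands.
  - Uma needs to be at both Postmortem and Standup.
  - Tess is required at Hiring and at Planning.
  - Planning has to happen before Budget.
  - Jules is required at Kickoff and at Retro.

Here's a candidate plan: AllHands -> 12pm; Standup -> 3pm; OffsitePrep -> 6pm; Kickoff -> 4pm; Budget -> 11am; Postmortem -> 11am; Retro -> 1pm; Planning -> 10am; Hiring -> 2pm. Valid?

No — it violates: Quinn needs to be at both Postmortem and Budget

Planning has to happen before Budget — holds.
Ora needs to be at both AllHands and Planning — holds.
Quinn needs to be at both Postmortem and Budget — violated.
Hiring is restricted to the 2pm to 4pm start slots, inclusive — holds.
Tess is required at Hiring and at Planning — holds.
The Standup can't start until after the AllHands — holds.
The Hiring can't start until after the AllHands — holds.
There is only one room — violated.
Jules is required at Kickoff and at Retro — holds.
Retro is restricted to the 12pm to 3pm start slots, inclusive — holds.
AllHands must start no later than 2pm — holds.
Uma needs to be at both Postmortem and Standup — holds.
Kickoff can't start before 11am — holds.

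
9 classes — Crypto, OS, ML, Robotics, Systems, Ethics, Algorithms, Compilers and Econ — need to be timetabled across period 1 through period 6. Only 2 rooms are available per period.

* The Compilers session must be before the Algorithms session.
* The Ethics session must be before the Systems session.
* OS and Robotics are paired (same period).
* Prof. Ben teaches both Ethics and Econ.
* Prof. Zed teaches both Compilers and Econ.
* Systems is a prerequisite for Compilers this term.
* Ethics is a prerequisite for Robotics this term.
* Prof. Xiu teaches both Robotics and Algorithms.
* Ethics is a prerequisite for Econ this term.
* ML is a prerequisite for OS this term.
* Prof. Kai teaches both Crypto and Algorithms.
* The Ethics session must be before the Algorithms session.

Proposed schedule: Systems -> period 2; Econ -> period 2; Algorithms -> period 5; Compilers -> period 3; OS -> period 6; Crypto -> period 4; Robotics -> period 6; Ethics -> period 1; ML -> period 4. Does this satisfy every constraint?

The Compilers session must be before the Algorithms session — holds.
Prof. Ben teaches both Ethics and Econ — holds.
Systems is a prerequisite for Compilers this term — holds.
Only 2 rooms are available per period — holds.
OS and Robotics are paired (same period) — holds.
Ethics is a prerequisite for Econ this term — holds.
The Ethics session must be before the Systems session — holds.
Prof. Kai teaches both Crypto and Algorithms — holds.
Ethics is a prerequisite for Robotics this term — holds.
Prof. Zed teaches both Compilers and Econ — holds.
ML is a prerequisite for OS this term — holds.
Prof. Xiu teaches both Robotics and Algorithms — holds.
The Ethics session must be before the Algorithms session — holds.

Yes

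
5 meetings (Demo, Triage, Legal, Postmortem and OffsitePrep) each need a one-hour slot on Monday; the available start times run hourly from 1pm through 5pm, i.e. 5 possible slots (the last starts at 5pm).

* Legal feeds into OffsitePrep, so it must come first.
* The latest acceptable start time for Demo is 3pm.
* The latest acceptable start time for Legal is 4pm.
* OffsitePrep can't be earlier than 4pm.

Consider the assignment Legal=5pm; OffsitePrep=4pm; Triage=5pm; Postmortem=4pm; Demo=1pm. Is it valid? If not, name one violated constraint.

OffsitePrep can't be earlier than 4pm — holds.
The latest acceptable start time for Legal is 4pm — violated.
The latest acceptable start time for Demo is 3pm — holds.
Legal feeds into OffsitePrep, so it must come first — violated.

Invalid. Legal feeds into OffsitePrep, so it must come first.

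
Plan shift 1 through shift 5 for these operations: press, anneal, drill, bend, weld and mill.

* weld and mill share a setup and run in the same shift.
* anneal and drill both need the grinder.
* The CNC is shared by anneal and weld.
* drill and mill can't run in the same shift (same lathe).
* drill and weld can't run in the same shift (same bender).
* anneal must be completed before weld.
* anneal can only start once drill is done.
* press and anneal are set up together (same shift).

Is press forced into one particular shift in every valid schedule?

No

press can be shift 2 (e.g. press in shift 2; weld in shift 3; bend in shift 1; anneal in shift 2; drill in shift 1; mill in shift 3) or shift 3 (e.g. weld in shift 4; drill in shift 1; press in shift 3; bend in shift 1; mill in shift 4; anneal in shift 3).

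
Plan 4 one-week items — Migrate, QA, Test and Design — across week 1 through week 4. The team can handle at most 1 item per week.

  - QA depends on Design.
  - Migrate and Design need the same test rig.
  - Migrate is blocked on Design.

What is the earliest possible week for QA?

Precedence pushes QA to at least week 2.
QA at week 2 is achievable: Test -> week 4; Migrate -> week 3; QA -> week 2; Design -> week 1.

week 2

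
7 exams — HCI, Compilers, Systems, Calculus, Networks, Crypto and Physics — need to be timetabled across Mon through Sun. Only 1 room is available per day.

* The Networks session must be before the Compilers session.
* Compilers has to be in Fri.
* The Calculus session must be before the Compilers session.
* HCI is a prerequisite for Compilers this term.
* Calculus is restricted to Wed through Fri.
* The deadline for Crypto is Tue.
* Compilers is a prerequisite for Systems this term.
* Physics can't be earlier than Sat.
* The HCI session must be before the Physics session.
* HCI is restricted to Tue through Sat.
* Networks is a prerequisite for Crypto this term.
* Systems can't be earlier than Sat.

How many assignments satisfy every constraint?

4

Enumerating: Networks -> Mon, Crypto -> Tue, Calculus -> Wed, Physics -> Sun, HCI -> Thu, Compilers -> Fri, Systems -> Sat | Compilers in Fri, Crypto in Tue, Physics in Sun, Calculus in Thu, Systems in Sat, Networks in Mon, HCI in Wed | Physics=Sat, Crypto=Tue, Calculus=Wed, Compilers=Fri, Networks=Mon, HCI=Thu, Systems=Sun | Compilers -> Fri; Calculus -> Thu; HCI -> Wed; Systems -> Sun; Networks -> Mon; Crypto -> Tue; Physics -> Sat.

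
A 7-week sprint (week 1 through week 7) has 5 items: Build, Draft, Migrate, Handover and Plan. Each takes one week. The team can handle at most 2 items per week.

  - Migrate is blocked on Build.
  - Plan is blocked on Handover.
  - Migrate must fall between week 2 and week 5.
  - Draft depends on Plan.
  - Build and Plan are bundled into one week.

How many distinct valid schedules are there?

40

Splitting on Build: it can be week 2 (15), week 3 (16), week 4 (9). Listing each branch's schedules as (Draft, Migrate, Handover, Plan) by week number:
Build=week 2: (3,3,1,2) (3,4,1,2) (3,5,1,2) (4,3,1,2) (4,4,1,2) (4,5,1,2) (5,3,1,2) (5,4,1,2) (5,5,1,2) (6,3,1,2) (6,4,1,2) (6,5,1,2) (7,3,1,2) (7,4,1,2) (7,5,1,2) — 15.
Build=week 3: (4,4,1,3) (4,4,2,3) (4,5,1,3) (4,5,2,3) (5,4,1,3) (5,4,2,3) (5,5,1,3) (5,5,2,3) (6,4,1,3) (6,4,2,3) (6,5,1,3) (6,5,2,3) (7,4,1,3) (7,4,2,3) (7,5,1,3) (7,5,2,3) — 16.
Build=week 4: (5,5,1,4) (5,5,2,4) (5,5,3,4) (6,5,1,4) (6,5,2,4) (6,5,3,4) (7,5,1,4) (7,5,2,4) (7,5,3,4) — 9.
Summing: 15 + 16 + 9 = 40.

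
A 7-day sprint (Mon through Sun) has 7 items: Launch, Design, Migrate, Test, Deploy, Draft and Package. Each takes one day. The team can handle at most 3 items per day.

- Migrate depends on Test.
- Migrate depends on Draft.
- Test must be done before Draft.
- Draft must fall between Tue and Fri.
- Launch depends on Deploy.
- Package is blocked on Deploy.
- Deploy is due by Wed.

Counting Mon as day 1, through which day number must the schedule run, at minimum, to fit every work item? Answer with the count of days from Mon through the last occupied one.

3

The precedence chain requires at least 3 distinct days.
With at most 3 per day and 7 work items, at least 3 days are needed.
3 works (last occupied day: Wed): for example Package in Tue; Draft in Tue; Design in Mon; Migrate in Wed; Launch in Tue; Deploy in Mon; Test in Mon.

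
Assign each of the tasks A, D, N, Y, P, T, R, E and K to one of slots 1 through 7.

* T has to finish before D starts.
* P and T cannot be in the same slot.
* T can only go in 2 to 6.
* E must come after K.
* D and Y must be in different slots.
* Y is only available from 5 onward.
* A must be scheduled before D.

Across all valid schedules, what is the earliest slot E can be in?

2

Precedence pushes E to at least 2.
E at 2 is achievable: D -> 3; K -> 1; A -> 1; T -> 2; P -> 1; N -> 1; E -> 2; Y -> 5; R -> 1.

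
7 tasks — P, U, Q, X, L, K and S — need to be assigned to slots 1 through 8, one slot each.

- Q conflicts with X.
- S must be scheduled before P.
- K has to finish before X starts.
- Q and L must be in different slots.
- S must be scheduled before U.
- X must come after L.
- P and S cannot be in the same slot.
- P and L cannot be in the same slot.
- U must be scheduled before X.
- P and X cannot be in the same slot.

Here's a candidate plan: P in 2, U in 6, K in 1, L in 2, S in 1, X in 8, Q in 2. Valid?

No. P and L cannot be in the same slot is not satisfied.

P and S cannot be in the same slot — holds.
U must be scheduled before X — holds.
Q and L must be in different slots — violated.
X must come after L — holds.
K has to finish before X starts — holds.
P and X cannot be in the same slot — holds.
S must be scheduled before U — holds.
S must be scheduled before P — holds.
Q conflicts with X — holds.
P and L cannot be in the same slot — violated.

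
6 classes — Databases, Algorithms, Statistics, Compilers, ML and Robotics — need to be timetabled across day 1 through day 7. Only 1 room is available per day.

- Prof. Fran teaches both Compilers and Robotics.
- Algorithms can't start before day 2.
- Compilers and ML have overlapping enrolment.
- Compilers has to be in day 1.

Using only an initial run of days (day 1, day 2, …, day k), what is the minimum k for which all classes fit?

6

With at most 1 per day and 6 classes, at least 6 days are needed.
Algorithms can't be placed before day 2, so the schedule must run through at least day 2.
6 works (last occupied day: day 6): for example ML in day 5; Statistics in day 4; Robotics in day 6; Databases in day 3; Compilers in day 1; Algorithms in day 2.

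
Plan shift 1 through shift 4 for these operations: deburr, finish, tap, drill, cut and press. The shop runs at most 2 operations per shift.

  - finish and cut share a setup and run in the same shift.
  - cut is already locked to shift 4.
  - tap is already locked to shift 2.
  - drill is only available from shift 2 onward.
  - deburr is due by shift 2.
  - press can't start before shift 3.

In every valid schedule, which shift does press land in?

Press is available from shift 3.
So press is pinned to shift 3.

shift 3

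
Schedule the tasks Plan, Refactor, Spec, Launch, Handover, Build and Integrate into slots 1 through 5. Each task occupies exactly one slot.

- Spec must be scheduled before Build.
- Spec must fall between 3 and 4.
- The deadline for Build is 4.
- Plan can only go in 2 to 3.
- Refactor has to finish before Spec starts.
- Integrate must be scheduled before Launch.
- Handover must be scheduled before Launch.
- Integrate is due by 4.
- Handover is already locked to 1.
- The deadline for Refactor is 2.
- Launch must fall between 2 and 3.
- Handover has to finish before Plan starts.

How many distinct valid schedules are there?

12

Splitting on Plan: it can be 2 (6), 3 (6). Listing each branch's schedules as (Refactor, Spec, Launch, Handover, Build, Integrate):
Plan=2: (1,3,2,1,4,1) (1,3,3,1,4,1) (1,3,3,1,4,2) (2,3,2,1,4,1) (2,3,3,1,4,1) (2,3,3,1,4,2) — 6.
Plan=3: (1,3,2,1,4,1) (1,3,3,1,4,1) (1,3,3,1,4,2) (2,3,2,1,4,1) (2,3,3,1,4,1) (2,3,3,1,4,2) — 6.
Summing: 6 + 6 = 12.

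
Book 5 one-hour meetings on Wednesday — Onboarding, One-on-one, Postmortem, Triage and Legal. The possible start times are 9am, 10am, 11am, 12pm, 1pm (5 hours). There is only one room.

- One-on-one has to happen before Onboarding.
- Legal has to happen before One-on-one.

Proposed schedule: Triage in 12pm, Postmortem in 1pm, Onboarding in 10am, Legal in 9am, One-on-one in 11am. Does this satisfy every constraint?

There is only one room — holds.
Legal has to happen before One-on-one — holds.
One-on-one has to happen before Onboarding — violated.

Invalid. One-on-one has to happen before Onboarding.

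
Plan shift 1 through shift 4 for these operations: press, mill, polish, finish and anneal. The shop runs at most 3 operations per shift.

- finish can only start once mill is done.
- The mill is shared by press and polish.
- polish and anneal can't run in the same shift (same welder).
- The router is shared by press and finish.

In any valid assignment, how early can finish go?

Precedence pushes finish to at least shift 2.
finish at shift 2 is achievable: anneal=shift 1, press=shift 1, polish=shift 2, mill=shift 1, finish=shift 2.

shift 2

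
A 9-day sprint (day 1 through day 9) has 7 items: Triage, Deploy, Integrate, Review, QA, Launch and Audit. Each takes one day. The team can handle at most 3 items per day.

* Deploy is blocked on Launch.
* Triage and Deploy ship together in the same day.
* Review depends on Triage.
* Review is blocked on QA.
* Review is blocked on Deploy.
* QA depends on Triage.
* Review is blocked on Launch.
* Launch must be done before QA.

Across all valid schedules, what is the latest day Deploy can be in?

day 7

Precedence pushes Deploy to at least day 2; Deploy must be in the same day as Triage, which can't be after day 7, so Deploy is at most day 7.
Deploy at day 7 is achievable: Integrate -> day 1; Triage -> day 7; Audit -> day 1; Review -> day 9; Deploy -> day 7; QA -> day 8; Launch -> day 1.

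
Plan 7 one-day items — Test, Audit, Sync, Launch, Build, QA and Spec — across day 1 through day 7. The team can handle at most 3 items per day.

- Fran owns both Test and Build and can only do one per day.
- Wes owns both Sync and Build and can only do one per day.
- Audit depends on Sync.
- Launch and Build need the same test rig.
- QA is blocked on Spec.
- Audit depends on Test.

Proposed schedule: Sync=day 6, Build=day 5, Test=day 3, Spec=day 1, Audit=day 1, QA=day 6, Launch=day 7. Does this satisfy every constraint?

QA is blocked on Spec — holds.
Audit depends on Test — violated.
Wes owns both Sync and Build and can only do one per day — holds.
Audit depends on Sync — violated.
The team can handle at most 3 items per day — holds.
Launch and Build need the same test rig — holds.
Fran owns both Test and Build and can only do one per day — holds.

Invalid. Audit depends on Sync.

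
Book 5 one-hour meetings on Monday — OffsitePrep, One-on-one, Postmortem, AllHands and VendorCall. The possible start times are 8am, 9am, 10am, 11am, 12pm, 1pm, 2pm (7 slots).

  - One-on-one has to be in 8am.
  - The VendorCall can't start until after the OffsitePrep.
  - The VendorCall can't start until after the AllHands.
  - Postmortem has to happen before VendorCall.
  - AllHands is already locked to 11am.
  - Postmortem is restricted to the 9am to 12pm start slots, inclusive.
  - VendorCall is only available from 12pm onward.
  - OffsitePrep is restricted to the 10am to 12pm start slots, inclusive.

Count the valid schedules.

30

Splitting on OffsitePrep: it can be 10am (11), 11am (11), 12pm (8). Listing each branch's schedules as (One-on-one, Postmortem, AllHands, VendorCall):
OffsitePrep=10am: (8am,9am,11am,12pm) (8am,9am,11am,1pm) (8am,9am,11am,2pm) (8am,10am,11am,12pm) (8am,10am,11am,1pm) (8am,10am,11am,2pm) (8am,11am,11am,12pm) (8am,11am,11am,1pm) (8am,11am,11am,2pm) (8am,12pm,11am,1pm) (8am,12pm,11am,2pm) — 11.
OffsitePrep=11am: (8am,9am,11am,12pm) (8am,9am,11am,1pm) (8am,9am,11am,2pm) (8am,10am,11am,12pm) (8am,10am,11am,1pm) (8am,10am,11am,2pm) (8am,11am,11am,12pm) (8am,11am,11am,1pm) (8am,11am,11am,2pm) (8am,12pm,11am,1pm) (8am,12pm,11am,2pm) — 11.
OffsitePrep=12pm: (8am,9am,11am,1pm) (8am,9am,11am,2pm) (8am,10am,11am,1pm) (8am,10am,11am,2pm) (8am,11am,11am,1pm) (8am,11am,11am,2pm) (8am,12pm,11am,1pm) (8am,12pm,11am,2pm) — 8.
Summing: 11 + 11 + 8 = 30.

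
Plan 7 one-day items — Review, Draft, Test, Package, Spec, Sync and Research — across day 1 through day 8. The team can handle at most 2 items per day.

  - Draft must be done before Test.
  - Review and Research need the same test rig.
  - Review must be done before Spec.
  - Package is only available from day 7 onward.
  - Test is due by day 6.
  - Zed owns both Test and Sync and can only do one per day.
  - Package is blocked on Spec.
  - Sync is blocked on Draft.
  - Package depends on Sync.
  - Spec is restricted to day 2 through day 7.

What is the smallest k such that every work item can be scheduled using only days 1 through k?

The precedence chain requires at least 3 distinct days.
With at most 2 per day and 7 work items, at least 4 days are needed.
Package can't be placed before day 7, so the schedule must run through at least day 7.
7 works (last occupied day: day 7): for example Draft -> day 1, Spec -> day 2, Sync -> day 3, Test -> day 2, Review -> day 1, Research -> day 3, Package -> day 7.

7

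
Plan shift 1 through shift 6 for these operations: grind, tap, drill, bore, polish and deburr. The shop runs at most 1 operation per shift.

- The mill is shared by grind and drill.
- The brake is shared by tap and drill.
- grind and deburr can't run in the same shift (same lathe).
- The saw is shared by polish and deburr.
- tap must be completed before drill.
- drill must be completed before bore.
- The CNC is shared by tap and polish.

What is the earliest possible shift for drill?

Precedence pushes drill to at least shift 2; downstream work caps drill at shift 5.
drill at shift 2 is achievable: drill=shift 2, polish=shift 5, deburr=shift 6, bore=shift 3, grind=shift 4, tap=shift 1.

shift 2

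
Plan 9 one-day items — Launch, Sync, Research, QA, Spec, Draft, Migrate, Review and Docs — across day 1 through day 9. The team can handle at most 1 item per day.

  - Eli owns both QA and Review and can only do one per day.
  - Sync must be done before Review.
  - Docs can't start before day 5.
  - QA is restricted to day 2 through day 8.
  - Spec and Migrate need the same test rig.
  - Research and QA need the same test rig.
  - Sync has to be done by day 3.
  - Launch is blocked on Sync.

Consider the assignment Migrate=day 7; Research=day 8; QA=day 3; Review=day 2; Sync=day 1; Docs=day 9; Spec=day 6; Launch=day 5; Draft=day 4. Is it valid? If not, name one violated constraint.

Sync must be done before Review — holds.
Docs can't start before day 5 — holds.
Eli owns both QA and Review and can only do one per day — holds.
Spec and Migrate need the same test rig — holds.
The team can handle at most 1 item per day — holds.
Sync has to be done by day 3 — holds.
Launch is blocked on Sync — holds.
Research and QA need the same test rig — holds.
QA is restricted to day 2 through day 8 — holds.

Yes, all constraints hold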